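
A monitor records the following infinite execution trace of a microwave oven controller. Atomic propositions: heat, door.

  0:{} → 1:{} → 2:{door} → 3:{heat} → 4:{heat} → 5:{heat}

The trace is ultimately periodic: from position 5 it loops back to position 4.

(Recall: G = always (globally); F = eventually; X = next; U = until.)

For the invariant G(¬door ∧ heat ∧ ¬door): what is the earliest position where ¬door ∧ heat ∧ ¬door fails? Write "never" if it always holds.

At position 0 the labels are {}, so ¬door ∧ heat ∧ ¬door is false there. This is the first violation.

0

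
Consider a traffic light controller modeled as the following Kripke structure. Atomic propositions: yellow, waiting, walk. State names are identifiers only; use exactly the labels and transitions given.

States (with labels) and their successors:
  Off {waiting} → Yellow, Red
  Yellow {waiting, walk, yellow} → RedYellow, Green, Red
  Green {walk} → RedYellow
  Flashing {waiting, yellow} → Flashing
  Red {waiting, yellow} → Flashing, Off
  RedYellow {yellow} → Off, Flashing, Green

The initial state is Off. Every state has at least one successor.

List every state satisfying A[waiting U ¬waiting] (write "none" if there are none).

States satisfying waiting: {Off, Yellow, Flashing, Red}.
States satisfying ¬waiting: {Green, RedYellow}.
States satisfying A[waiting U ¬waiting]: {Green, RedYellow}.

{Green, RedYellow}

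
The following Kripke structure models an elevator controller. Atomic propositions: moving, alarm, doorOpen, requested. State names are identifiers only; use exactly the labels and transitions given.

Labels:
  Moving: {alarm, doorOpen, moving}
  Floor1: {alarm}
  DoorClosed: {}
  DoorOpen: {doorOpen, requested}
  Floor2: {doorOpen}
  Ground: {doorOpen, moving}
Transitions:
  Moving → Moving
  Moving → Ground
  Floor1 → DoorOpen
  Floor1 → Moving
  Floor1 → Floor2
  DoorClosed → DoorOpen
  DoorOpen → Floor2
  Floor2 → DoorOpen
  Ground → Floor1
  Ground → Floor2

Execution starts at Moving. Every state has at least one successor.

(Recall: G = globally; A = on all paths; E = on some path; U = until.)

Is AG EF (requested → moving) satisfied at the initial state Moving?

Holds

States satisfying EF (requested → moving): {Moving, Floor1, DoorClosed, DoorOpen, Floor2, Ground}.
States satisfying AG EF (requested → moving): {Moving, Floor1, DoorClosed, DoorOpen, Floor2, Ground}.
Every state reachable from Moving satisfies EF (requested → moving).
Moving ∈ Sat(AG EF (requested → moving)).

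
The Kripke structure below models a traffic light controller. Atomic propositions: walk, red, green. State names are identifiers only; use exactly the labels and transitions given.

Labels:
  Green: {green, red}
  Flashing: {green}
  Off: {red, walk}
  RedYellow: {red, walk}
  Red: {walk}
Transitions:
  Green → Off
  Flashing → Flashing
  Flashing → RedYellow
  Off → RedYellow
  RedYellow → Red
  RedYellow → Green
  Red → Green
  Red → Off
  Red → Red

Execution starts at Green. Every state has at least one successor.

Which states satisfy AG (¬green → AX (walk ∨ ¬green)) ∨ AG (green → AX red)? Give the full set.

States satisfying ¬green → AX (walk ∨ ¬green): {Green, Flashing, Off}.
States satisfying AG (¬green → AX (walk ∨ ¬green)): ∅.
States satisfying green → AX red: {Green, Off, RedYellow, Red}.
States satisfying AG (green → AX red): {Green, Off, RedYellow, Red}.
States satisfying AG (¬green → AX (walk ∨ ¬green)) ∨ AG (green → AX red): {Green, Off, RedYellow, Red}.

{Green, Off, RedYellow, Red}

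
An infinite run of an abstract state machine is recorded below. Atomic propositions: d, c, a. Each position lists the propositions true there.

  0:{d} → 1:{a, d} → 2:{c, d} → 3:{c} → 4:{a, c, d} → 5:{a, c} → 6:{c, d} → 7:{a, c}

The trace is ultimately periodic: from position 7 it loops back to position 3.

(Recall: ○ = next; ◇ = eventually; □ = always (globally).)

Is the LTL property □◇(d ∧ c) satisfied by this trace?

◇(d ∧ c) holds at every position 0..7, and those are all positions ever visited, so □◇(d ∧ c) holds.

Yes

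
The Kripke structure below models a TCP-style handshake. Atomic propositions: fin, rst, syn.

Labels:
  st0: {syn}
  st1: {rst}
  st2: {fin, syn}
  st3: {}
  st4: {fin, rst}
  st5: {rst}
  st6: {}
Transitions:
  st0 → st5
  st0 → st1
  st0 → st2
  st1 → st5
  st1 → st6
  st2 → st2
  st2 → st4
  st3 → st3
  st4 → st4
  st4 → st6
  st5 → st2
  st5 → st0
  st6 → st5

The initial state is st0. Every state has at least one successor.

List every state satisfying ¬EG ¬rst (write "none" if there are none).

{st1, st4, st5, st6}

States satisfying ¬rst: {st0, st2, st3, st6}.
States satisfying EG ¬rst: {st0, st2, st3}.
States satisfying ¬EG ¬rst: {st1, st4, st5, st6}.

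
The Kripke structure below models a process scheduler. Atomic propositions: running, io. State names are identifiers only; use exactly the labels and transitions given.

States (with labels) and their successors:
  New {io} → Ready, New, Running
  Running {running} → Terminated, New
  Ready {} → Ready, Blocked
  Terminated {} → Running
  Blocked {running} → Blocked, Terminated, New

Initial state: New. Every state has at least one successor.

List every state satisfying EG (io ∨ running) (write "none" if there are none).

{New, Running, Blocked}

States satisfying io ∨ running: {New, Running, Blocked}.
States satisfying EG (io ∨ running): {New, Running, Blocked}.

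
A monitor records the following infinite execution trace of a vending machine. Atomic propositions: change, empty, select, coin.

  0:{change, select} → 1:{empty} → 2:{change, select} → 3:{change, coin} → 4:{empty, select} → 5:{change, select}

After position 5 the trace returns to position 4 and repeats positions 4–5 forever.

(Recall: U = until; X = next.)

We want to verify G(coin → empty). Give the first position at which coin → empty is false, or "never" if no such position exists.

Check coin → empty at each position in order: 0 ✓, 1 ✓, 2 ✓.
At position 3 the labels are {change, coin}, so coin → empty is false there. This is the first violation.

3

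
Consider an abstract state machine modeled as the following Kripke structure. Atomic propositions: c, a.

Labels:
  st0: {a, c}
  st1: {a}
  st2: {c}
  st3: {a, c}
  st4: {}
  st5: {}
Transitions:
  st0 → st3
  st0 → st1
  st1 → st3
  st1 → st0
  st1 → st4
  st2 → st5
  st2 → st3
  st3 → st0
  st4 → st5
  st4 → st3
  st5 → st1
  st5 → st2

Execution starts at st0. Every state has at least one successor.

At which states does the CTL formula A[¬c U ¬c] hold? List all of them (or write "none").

States satisfying ¬c: {st1, st4, st5}.
States satisfying A[¬c U ¬c]: {st1, st4, st5}.

{st1, st4, st5}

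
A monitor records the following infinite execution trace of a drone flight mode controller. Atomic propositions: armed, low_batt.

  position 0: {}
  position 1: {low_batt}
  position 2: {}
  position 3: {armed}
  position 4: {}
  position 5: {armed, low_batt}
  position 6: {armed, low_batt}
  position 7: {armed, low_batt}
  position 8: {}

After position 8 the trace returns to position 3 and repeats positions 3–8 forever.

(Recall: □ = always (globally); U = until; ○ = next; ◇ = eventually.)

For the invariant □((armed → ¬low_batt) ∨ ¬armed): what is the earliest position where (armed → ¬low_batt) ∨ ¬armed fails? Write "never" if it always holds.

Check (armed → ¬low_batt) ∨ ¬armed at each position in order: 0 ✓, 1 ✓, 2 ✓, 3 ✓, 4 ✓.
At position 5 the labels are {armed, low_batt}, so (armed → ¬low_batt) ∨ ¬armed is false there. This is the first violation.

5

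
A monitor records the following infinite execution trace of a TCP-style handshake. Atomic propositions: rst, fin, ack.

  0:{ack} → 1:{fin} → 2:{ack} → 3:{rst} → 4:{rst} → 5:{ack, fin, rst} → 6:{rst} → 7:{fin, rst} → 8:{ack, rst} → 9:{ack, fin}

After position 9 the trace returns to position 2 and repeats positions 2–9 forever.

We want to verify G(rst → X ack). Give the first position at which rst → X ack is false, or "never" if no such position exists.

3

Check rst → X ack at each position in order: 0 ✓, 1 ✓, 2 ✓.
At position 3 the labels are {rst} and the next position 4 has {rst}, so rst → X ack is false there. This is the first violation.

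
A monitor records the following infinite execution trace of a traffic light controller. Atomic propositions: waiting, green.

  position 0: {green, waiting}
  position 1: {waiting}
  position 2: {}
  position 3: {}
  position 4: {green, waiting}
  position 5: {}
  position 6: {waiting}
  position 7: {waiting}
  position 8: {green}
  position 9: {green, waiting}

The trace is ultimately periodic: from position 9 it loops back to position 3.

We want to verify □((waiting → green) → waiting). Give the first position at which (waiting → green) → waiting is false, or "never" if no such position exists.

2

Check (waiting → green) → waiting at each position in order: 0 ✓, 1 ✓.
At position 2 the labels are {}, so (waiting → green) → waiting is false there. This is the first violation.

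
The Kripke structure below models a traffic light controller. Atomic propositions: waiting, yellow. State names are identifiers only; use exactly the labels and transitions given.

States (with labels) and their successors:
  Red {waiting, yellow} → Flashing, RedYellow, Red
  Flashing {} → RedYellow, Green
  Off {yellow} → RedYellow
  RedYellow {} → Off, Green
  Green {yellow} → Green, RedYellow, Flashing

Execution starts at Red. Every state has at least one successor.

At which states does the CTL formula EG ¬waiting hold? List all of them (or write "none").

States satisfying ¬waiting: {Flashing, Off, RedYellow, Green}.
States satisfying EG ¬waiting: {Flashing, Off, RedYellow, Green}.

{Flashing, Off, RedYellow, Green}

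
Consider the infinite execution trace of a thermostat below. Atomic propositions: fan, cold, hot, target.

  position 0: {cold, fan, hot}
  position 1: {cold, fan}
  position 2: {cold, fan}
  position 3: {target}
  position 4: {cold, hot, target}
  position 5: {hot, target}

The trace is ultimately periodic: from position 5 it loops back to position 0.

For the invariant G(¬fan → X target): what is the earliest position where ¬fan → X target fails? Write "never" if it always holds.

5

Check ¬fan → X target at each position in order: 0 ✓, 1 ✓, 2 ✓, 3 ✓, 4 ✓.
At position 5 the labels are {hot, target} and the next position 0 has {cold, fan, hot}, so ¬fan → X target is false there. This is the first violation.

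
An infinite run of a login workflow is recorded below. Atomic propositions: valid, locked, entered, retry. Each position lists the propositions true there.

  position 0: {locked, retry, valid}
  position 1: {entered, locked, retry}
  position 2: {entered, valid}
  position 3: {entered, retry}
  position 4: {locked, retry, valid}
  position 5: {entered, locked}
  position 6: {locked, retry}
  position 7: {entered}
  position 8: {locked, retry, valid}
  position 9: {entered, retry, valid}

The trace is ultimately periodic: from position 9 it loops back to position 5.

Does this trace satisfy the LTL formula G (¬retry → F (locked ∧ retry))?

Holds

¬retry → F (locked ∧ retry) holds at every position 0..9, and those are all positions ever visited, so G (¬retry → F (locked ∧ retry)) holds.
Positions where ¬retry holds: 2, 5, 7.
Check F (locked ∧ retry) at each: 2→ok, 5→ok, 7→ok.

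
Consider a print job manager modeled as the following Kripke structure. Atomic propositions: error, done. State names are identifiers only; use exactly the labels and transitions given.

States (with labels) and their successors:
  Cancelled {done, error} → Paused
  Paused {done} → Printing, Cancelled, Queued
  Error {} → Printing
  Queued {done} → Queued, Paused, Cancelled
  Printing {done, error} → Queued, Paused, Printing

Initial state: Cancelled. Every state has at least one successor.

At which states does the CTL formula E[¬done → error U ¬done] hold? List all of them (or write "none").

{Error}

States satisfying ¬done → error: {Cancelled, Paused, Queued, Printing}.
States satisfying ¬done: {Error}.
States satisfying E[¬done → error U ¬done]: {Error}.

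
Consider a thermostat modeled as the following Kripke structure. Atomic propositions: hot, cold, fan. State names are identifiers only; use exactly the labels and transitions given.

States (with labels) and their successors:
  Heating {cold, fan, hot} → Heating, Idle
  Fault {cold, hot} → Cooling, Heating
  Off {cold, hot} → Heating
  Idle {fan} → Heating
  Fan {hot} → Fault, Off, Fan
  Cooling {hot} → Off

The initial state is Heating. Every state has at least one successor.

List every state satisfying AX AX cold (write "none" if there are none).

States satisfying AX cold: {Off, Idle, Cooling}.
States satisfying AX AX cold: {Cooling}.

{Cooling}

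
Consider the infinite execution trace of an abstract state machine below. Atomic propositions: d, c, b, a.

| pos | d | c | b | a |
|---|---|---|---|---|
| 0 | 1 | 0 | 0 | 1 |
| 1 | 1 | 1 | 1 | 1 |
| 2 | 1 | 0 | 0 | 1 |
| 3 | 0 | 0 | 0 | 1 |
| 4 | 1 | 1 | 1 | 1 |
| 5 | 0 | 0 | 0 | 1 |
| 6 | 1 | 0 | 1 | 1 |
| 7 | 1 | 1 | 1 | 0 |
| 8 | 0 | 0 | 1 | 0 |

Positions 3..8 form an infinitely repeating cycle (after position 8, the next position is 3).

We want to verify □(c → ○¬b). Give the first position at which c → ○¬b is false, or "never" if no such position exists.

Check c → ○¬b at each position in order: 0 ✓, 1 ✓, 2 ✓, 3 ✓, 4 ✓, 5 ✓, 6 ✓.
At position 7 the labels are {b, c, d} and the next position 8 has {b}, so c → ○¬b is false there. This is the first violation.

7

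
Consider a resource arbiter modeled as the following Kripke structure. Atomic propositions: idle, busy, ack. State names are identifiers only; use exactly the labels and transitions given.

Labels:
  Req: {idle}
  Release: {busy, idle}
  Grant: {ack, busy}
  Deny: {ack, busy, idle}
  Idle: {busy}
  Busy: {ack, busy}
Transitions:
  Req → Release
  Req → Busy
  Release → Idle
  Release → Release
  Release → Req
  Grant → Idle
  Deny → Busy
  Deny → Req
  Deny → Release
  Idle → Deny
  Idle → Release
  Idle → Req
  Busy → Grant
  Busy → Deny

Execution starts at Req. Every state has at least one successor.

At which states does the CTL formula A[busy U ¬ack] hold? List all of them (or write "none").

{Req, Release, Grant, Idle}

States satisfying busy: {Release, Grant, Deny, Idle, Busy}.
States satisfying ¬ack: {Req, Release, Idle}.
States satisfying A[busy U ¬ack]: {Req, Release, Grant, Idle}.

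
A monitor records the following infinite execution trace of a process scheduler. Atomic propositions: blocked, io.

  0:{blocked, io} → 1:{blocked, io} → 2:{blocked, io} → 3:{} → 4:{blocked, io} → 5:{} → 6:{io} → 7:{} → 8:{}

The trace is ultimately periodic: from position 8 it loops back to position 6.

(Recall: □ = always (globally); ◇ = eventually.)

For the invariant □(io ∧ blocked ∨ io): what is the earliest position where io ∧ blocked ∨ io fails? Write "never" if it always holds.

Check io ∧ blocked ∨ io at each position in order: 0 ✓, 1 ✓, 2 ✓.
At position 3 the labels are {}, so io ∧ blocked ∨ io is false there. This is the first violation.

3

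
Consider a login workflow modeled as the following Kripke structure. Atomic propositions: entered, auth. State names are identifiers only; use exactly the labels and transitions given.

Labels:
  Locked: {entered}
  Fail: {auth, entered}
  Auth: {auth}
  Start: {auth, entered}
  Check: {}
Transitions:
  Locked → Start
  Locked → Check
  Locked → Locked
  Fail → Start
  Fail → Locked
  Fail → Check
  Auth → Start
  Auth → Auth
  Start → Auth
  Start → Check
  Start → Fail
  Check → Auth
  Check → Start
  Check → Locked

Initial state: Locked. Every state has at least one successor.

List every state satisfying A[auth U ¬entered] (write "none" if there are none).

{Auth, Check}

States satisfying auth: {Fail, Auth, Start}.
States satisfying ¬entered: {Auth, Check}.
States satisfying A[auth U ¬entered]: {Auth, Check}.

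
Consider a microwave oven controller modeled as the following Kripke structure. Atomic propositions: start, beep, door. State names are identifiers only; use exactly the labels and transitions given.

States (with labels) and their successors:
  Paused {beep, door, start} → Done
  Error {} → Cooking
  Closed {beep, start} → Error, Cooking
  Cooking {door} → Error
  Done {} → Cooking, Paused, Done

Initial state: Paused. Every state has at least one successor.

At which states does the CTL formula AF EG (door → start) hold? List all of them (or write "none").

States satisfying EG (door → start): {Paused, Done}.
States satisfying AF EG (door → start): {Paused, Done}.

{Paused, Done}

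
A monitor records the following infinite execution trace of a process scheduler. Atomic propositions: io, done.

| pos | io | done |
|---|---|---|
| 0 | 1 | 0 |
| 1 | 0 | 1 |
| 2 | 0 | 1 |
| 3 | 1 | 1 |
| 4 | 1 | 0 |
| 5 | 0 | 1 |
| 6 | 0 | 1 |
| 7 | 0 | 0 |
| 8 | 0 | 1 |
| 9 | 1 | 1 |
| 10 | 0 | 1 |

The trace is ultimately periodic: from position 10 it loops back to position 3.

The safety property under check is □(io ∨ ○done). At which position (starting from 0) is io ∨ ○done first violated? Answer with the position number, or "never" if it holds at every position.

Check io ∨ ○done at each position in order: 0 ✓, 1 ✓, 2 ✓, 3 ✓, 4 ✓, 5 ✓.
At position 6 the labels are {done} and the next position 7 has {}, so io ∨ ○done is false there. This is the first violation.

6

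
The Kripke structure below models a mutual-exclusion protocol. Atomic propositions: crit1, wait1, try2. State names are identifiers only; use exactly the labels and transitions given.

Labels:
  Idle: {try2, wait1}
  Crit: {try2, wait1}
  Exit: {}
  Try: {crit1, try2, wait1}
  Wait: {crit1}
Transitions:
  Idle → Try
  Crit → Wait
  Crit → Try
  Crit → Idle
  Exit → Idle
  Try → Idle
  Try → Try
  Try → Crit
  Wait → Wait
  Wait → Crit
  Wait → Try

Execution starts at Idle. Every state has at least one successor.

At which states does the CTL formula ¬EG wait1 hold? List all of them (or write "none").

{Exit, Wait}

States satisfying wait1: {Idle, Crit, Try}.
States satisfying EG wait1: {Idle, Crit, Try}.
States satisfying ¬EG wait1: {Exit, Wait}.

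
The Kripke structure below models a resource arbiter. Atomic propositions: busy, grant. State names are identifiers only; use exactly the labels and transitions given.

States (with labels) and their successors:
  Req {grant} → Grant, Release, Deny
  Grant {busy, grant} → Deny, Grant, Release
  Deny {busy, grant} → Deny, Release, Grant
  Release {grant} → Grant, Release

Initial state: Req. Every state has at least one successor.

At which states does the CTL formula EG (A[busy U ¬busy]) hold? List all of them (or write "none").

{Req, Release}

States satisfying A[busy U ¬busy]: {Req, Release}.
States satisfying EG (A[busy U ¬busy]): {Req, Release}.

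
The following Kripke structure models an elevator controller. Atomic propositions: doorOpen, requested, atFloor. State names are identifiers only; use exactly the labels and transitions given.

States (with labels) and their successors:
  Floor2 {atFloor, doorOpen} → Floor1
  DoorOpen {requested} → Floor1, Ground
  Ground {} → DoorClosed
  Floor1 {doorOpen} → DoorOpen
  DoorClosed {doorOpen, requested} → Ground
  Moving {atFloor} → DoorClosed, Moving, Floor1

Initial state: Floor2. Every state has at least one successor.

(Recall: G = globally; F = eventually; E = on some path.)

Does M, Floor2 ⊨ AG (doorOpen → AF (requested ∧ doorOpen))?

States satisfying doorOpen → AF (requested ∧ doorOpen): {DoorOpen, Ground, DoorClosed, Moving}.
States satisfying AG (doorOpen → AF (requested ∧ doorOpen)): {Ground, DoorClosed}.
Floor1 is reachable from Floor2 and violates doorOpen → AF (requested ∧ doorOpen), so AG fails at Floor2.
Floor2 ∉ Sat(AG (doorOpen → AF (requested ∧ doorOpen))).

Violated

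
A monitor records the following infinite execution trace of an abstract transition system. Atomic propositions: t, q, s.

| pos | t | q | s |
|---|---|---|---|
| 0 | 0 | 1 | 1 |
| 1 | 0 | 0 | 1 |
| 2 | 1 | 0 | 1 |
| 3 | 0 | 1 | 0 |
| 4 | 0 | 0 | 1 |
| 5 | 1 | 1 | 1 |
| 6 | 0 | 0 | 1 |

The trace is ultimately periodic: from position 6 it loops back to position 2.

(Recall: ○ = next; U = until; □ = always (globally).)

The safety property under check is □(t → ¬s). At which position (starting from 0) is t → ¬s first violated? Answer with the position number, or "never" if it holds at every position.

Check t → ¬s at each position in order: 0 ✓, 1 ✓.
At position 2 the labels are {s, t}, so t → ¬s is false there. This is the first violation.

2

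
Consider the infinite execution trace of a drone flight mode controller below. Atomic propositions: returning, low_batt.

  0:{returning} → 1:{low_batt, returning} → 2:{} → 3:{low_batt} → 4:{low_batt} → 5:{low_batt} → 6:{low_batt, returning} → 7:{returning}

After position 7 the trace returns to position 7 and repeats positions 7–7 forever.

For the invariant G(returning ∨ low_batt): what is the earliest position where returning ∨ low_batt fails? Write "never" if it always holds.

Check returning ∨ low_batt at each position in order: 0 ✓, 1 ✓.
At position 2 the labels are {}, so returning ∨ low_batt is false there. This is the first violation.

2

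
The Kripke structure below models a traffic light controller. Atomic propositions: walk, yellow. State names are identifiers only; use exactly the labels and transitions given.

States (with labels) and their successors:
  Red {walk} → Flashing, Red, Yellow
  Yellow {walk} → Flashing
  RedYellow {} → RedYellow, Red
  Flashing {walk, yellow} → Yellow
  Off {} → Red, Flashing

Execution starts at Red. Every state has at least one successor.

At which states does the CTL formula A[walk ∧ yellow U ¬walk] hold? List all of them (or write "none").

States satisfying walk ∧ yellow: {Flashing}.
States satisfying ¬walk: {RedYellow, Off}.
States satisfying A[walk ∧ yellow U ¬walk]: {RedYellow, Off}.

{RedYellow, Off}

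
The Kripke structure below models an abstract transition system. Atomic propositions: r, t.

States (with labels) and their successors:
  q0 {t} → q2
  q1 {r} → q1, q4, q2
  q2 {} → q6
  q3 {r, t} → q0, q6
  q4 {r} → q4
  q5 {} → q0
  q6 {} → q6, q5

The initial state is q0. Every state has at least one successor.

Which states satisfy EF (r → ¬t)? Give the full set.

States satisfying r → ¬t: {q0, q1, q2, q4, q5, q6}.
States satisfying EF (r → ¬t): {q0, q1, q2, q3, q4, q5, q6}.

{q0, q1, q2, q3, q4, q5, q6}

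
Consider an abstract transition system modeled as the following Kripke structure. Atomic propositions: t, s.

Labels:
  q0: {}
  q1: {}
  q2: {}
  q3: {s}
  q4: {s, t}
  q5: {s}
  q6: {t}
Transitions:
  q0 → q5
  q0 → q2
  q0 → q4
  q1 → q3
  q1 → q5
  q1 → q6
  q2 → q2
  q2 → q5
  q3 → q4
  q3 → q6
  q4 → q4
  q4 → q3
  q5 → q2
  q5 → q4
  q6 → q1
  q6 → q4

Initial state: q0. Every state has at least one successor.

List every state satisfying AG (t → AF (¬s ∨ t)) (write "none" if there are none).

{q0, q1, q2, q3, q4, q5, q6}

States satisfying t → AF (¬s ∨ t): {q0, q1, q2, q3, q4, q5, q6}.
States satisfying AG (t → AF (¬s ∨ t)): {q0, q1, q2, q3, q4, q5, q6}.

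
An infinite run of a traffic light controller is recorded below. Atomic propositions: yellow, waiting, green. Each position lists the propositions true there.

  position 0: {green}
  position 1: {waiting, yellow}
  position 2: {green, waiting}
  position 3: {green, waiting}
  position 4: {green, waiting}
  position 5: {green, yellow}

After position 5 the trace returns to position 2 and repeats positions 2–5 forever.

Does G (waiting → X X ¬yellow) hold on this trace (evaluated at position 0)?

waiting → X X ¬yellow must hold at every position from 0 onward. It fails at position 3, so G (waiting → X X ¬yellow) is false.
Positions where waiting holds: 1, 2, 3, 4.
Check X X ¬yellow at each: 1→ok, 2→ok, 3→fails, 4→ok.

No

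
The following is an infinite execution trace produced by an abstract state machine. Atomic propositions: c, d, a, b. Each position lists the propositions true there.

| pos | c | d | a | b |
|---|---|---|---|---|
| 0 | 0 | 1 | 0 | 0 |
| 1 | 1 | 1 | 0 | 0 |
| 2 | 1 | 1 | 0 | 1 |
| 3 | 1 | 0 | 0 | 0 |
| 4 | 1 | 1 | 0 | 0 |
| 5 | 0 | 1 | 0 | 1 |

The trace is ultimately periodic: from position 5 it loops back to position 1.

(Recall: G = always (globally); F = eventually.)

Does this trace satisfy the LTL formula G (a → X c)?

a → X c holds at every position 0..5, and those are all positions ever visited, so G (a → X c) holds.

Satisfied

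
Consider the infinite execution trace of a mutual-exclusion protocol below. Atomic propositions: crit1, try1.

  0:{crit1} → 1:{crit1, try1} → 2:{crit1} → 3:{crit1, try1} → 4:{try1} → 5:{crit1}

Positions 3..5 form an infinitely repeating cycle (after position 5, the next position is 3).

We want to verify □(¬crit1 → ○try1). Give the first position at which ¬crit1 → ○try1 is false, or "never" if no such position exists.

4

Check ¬crit1 → ○try1 at each position in order: 0 ✓, 1 ✓, 2 ✓, 3 ✓.
At position 4 the labels are {try1} and the next position 5 has {crit1}, so ¬crit1 → ○try1 is false there. This is the first violation.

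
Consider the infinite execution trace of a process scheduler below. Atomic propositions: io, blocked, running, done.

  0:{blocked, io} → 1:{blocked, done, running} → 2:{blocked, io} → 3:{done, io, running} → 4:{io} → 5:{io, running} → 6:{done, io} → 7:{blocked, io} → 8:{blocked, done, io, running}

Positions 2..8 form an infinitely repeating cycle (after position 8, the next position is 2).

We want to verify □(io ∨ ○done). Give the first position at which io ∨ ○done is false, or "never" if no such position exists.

Check io ∨ ○done at each position in order: 0 ✓.
At position 1 the labels are {blocked, done, running} and the next position 2 has {blocked, io}, so io ∨ ○done is false there. This is the first violation.

1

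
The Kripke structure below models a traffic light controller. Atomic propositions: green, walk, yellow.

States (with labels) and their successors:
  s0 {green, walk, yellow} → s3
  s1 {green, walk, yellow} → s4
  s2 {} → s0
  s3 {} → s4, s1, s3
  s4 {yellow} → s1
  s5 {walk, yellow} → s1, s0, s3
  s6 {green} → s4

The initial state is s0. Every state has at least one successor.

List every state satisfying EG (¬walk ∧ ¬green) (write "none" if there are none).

{s3}

States satisfying ¬walk ∧ ¬green: {s2, s3, s4}.
States satisfying EG (¬walk ∧ ¬green): {s3}.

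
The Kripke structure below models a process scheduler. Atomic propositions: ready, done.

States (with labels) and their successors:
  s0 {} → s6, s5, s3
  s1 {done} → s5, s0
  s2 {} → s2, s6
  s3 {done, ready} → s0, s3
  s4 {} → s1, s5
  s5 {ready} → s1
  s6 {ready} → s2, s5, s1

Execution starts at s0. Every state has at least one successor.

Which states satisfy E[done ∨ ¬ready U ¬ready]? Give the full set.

{s0, s1, s2, s3, s4}

States satisfying done ∨ ¬ready: {s0, s1, s2, s3, s4}.
States satisfying ¬ready: {s0, s1, s2, s4}.
States satisfying E[done ∨ ¬ready U ¬ready]: {s0, s1, s2, s3, s4}.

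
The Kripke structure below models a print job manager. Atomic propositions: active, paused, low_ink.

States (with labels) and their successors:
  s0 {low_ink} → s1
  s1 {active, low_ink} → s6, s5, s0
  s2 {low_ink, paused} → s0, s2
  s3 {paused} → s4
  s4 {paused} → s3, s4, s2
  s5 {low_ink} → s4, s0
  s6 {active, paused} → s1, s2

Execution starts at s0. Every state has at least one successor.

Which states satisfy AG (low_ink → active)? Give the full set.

States satisfying low_ink → active: {s1, s3, s4, s6}.
States satisfying AG (low_ink → active): ∅.

none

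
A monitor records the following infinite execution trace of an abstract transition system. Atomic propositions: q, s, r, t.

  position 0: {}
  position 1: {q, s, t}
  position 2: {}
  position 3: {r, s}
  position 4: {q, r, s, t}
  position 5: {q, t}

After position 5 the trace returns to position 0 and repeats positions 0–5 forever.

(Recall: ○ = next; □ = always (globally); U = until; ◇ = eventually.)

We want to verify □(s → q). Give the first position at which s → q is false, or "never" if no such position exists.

Check s → q at each position in order: 0 ✓, 1 ✓, 2 ✓.
At position 3 the labels are {r, s}, so s → q is false there. This is the first violation.

3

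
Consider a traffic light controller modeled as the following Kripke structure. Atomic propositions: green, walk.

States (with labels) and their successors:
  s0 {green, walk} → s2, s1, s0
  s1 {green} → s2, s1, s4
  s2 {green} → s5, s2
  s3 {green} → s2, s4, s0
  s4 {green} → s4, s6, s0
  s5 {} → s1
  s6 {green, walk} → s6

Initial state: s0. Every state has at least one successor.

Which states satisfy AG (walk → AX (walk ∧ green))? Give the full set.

{s6}

States satisfying walk → AX (walk ∧ green): {s1, s2, s3, s4, s5, s6}.
States satisfying AG (walk → AX (walk ∧ green)): {s6}.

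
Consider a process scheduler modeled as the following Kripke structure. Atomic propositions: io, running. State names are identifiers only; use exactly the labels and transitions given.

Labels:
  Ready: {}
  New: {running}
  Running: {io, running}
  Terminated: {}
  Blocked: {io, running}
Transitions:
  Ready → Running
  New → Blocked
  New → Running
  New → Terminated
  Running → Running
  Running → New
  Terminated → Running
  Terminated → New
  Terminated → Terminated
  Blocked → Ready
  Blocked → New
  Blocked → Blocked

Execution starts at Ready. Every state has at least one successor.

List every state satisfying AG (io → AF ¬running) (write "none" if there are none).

none

States satisfying io → AF ¬running: {Ready, New, Terminated}.
States satisfying AG (io → AF ¬running): ∅.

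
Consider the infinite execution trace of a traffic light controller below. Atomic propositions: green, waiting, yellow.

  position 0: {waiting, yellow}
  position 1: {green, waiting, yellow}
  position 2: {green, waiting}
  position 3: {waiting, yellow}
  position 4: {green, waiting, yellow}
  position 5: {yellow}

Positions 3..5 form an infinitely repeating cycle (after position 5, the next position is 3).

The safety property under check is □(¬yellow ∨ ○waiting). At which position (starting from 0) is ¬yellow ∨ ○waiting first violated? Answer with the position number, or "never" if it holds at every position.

Check ¬yellow ∨ ○waiting at each position in order: 0 ✓, 1 ✓, 2 ✓, 3 ✓.
At position 4 the labels are {green, waiting, yellow} and the next position 5 has {yellow}, so ¬yellow ∨ ○waiting is false there. This is the first violation.

4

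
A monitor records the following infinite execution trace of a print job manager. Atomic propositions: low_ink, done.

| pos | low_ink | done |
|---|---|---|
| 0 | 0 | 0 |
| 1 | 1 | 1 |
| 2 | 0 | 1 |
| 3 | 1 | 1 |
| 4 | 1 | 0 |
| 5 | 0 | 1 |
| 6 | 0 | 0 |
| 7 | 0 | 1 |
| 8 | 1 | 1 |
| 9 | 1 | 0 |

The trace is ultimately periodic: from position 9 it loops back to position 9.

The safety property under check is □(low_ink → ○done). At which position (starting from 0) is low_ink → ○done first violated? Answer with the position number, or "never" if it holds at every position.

3

Check low_ink → ○done at each position in order: 0 ✓, 1 ✓, 2 ✓.
At position 3 the labels are {done, low_ink} and the next position 4 has {low_ink}, so low_ink → ○done is false there. This is the first violation.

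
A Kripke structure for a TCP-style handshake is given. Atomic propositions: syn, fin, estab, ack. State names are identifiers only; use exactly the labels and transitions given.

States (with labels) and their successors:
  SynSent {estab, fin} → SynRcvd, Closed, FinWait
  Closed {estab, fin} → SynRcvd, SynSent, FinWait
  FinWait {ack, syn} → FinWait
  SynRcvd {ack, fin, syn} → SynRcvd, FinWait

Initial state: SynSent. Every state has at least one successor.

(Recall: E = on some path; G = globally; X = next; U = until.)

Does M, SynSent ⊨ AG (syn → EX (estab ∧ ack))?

No

States satisfying syn → EX (estab ∧ ack): {SynSent, Closed}.
States satisfying AG (syn → EX (estab ∧ ack)): ∅.
FinWait is reachable from SynSent and violates syn → EX (estab ∧ ack), so AG fails at SynSent.
SynSent ∉ Sat(AG (syn → EX (estab ∧ ack))).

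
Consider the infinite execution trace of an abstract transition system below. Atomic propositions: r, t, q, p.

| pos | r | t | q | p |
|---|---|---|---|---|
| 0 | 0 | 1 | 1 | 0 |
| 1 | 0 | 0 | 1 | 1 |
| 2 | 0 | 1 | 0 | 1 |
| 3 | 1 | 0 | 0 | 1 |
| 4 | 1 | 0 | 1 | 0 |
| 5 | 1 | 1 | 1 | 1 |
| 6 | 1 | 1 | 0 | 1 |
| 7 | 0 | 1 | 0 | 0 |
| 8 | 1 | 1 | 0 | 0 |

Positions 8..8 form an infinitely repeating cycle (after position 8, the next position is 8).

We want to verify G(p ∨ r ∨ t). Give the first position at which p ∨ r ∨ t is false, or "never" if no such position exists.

never

p ∨ r ∨ t holds at every position 0..8, and those are all the positions the trace ever visits, so the invariant G(p ∨ r ∨ t) is never violated.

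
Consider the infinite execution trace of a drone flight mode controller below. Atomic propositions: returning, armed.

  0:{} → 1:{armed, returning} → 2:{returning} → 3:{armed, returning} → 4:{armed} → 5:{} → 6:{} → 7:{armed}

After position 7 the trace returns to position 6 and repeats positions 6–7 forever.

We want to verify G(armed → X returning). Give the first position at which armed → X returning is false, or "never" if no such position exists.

Check armed → X returning at each position in order: 0 ✓, 1 ✓, 2 ✓.
At position 3 the labels are {armed, returning} and the next position 4 has {armed}, so armed → X returning is false there. This is the first violation.

3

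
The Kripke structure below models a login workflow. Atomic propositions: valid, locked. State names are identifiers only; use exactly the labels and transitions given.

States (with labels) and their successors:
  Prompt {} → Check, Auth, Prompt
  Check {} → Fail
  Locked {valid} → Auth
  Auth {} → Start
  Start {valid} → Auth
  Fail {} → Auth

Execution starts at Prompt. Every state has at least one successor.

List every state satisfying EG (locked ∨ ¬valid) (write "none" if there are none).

{Prompt}

States satisfying locked ∨ ¬valid: {Prompt, Check, Auth, Fail}.
States satisfying EG (locked ∨ ¬valid): {Prompt}.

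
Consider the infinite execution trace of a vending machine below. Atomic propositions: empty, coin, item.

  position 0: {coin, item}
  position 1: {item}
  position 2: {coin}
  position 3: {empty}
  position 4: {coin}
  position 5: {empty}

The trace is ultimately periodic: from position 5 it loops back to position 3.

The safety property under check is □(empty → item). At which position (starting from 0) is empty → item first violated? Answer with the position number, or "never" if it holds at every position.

Check empty → item at each position in order: 0 ✓, 1 ✓, 2 ✓.
At position 3 the labels are {empty}, so empty → item is false there. This is the first violation.

3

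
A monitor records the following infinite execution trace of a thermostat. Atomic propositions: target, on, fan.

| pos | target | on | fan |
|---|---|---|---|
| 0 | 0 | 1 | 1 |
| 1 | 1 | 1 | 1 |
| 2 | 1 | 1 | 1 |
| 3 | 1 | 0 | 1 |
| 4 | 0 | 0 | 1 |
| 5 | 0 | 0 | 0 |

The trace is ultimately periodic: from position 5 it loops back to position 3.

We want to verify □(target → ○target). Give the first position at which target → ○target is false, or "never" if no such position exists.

Check target → ○target at each position in order: 0 ✓, 1 ✓, 2 ✓.
At position 3 the labels are {fan, target} and the next position 4 has {fan}, so target → ○target is false there. This is the first violation.

3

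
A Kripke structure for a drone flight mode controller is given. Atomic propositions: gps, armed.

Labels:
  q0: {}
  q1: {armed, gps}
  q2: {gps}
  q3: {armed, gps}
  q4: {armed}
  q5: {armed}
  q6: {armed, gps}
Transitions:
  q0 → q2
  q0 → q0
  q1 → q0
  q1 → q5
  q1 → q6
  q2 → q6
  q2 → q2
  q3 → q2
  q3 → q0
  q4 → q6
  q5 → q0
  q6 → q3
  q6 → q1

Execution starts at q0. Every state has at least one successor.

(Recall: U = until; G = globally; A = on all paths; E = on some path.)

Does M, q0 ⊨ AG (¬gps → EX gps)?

States satisfying ¬gps → EX gps: {q0, q1, q2, q3, q4, q6}.
States satisfying AG (¬gps → EX gps): ∅.
q5 is reachable from q0 and violates ¬gps → EX gps, so AG fails at q0.
q0 ∉ Sat(AG (¬gps → EX gps)).

No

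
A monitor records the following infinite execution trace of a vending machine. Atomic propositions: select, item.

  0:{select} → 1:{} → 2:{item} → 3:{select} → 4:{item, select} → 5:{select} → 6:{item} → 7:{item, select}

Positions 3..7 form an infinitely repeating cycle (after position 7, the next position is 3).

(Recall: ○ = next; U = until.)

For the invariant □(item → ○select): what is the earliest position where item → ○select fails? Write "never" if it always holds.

item → ○select holds at every position 0..7, and those are all the positions the trace ever visits, so the invariant □(item → ○select) is never violated.

never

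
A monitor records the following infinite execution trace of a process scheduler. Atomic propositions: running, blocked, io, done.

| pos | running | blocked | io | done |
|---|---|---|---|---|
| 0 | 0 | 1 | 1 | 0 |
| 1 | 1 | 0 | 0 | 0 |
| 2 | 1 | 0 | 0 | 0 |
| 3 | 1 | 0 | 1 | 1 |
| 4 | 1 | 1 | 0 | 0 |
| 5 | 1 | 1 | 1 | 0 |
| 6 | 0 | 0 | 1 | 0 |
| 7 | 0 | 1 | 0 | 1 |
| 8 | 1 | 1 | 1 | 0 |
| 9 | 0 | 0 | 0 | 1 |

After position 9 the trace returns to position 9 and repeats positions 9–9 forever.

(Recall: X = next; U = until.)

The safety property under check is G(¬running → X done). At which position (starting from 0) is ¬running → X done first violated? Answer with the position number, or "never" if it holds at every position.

0

At position 0 the labels are {blocked, io} and the next position 1 has {running}, so ¬running → X done is false there. This is the first violation.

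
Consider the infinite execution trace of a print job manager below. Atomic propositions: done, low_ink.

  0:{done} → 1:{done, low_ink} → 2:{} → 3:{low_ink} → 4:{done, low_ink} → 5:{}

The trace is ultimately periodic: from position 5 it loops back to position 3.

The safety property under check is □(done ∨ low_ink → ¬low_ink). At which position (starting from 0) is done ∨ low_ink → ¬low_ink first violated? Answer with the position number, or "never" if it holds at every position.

1

Check done ∨ low_ink → ¬low_ink at each position in order: 0 ✓.
At position 1 the labels are {done, low_ink}, so done ∨ low_ink → ¬low_ink is false there. This is the first violation.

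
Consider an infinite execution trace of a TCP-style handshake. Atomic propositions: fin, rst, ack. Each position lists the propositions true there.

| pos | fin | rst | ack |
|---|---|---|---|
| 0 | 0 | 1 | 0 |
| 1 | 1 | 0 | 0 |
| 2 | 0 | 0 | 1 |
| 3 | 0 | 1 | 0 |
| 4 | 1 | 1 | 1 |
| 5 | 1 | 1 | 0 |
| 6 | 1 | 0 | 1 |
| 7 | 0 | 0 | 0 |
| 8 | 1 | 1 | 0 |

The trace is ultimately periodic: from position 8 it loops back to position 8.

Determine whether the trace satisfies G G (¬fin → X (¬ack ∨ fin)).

G (¬fin → X (¬ack ∨ fin)) holds at every position 0..8, and those are all positions ever visited, so G G (¬fin → X (¬ack ∨ fin)) holds.

Satisfied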